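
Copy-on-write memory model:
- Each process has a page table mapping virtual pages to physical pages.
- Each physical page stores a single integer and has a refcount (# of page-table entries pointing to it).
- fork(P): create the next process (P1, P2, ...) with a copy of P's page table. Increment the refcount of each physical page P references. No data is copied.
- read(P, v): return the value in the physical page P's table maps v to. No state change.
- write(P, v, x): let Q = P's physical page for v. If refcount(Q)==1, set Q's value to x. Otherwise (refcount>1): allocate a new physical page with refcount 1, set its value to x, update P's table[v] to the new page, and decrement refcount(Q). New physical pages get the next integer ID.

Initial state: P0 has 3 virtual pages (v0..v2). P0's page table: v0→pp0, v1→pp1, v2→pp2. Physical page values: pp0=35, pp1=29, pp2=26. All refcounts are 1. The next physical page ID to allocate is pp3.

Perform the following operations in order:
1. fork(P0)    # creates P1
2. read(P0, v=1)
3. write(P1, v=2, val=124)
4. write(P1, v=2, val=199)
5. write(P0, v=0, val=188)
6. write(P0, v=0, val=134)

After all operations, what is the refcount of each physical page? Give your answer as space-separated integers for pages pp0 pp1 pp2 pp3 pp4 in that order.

Op 1: fork(P0) -> P1. 3 ppages; refcounts: pp0:2 pp1:2 pp2:2
Op 2: read(P0, v1) -> 29. No state change.
Op 3: write(P1, v2, 124). refcount(pp2)=2>1 -> COPY to pp3. 4 ppages; refcounts: pp0:2 pp1:2 pp2:1 pp3:1
Op 4: write(P1, v2, 199). refcount(pp3)=1 -> write in place. 4 ppages; refcounts: pp0:2 pp1:2 pp2:1 pp3:1
Op 5: write(P0, v0, 188). refcount(pp0)=2>1 -> COPY to pp4. 5 ppages; refcounts: pp0:1 pp1:2 pp2:1 pp3:1 pp4:1
Op 6: write(P0, v0, 134). refcount(pp4)=1 -> write in place. 5 ppages; refcounts: pp0:1 pp1:2 pp2:1 pp3:1 pp4:1

Answer: 1 2 1 1 1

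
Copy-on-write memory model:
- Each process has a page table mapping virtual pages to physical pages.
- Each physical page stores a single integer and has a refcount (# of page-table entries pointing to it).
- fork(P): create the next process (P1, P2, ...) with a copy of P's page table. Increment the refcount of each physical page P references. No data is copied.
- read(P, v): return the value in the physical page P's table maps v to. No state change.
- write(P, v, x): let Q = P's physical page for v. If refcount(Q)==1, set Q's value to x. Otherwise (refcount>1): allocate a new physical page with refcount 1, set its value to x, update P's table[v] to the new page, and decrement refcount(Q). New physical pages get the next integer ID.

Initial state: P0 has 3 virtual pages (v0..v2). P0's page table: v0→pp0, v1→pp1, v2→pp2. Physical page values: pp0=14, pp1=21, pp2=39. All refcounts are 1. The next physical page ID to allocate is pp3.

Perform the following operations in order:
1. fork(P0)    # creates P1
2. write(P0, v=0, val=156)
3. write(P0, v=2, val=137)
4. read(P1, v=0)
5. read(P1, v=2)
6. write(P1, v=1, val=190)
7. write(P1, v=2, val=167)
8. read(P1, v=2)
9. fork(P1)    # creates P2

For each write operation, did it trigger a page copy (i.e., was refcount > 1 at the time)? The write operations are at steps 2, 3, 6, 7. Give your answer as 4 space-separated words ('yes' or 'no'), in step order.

Op 1: fork(P0) -> P1. 3 ppages; refcounts: pp0:2 pp1:2 pp2:2
Op 2: write(P0, v0, 156). refcount(pp0)=2>1 -> COPY to pp3. 4 ppages; refcounts: pp0:1 pp1:2 pp2:2 pp3:1
Op 3: write(P0, v2, 137). refcount(pp2)=2>1 -> COPY to pp4. 5 ppages; refcounts: pp0:1 pp1:2 pp2:1 pp3:1 pp4:1
Op 4: read(P1, v0) -> 14. No state change.
Op 5: read(P1, v2) -> 39. No state change.
Op 6: write(P1, v1, 190). refcount(pp1)=2>1 -> COPY to pp5. 6 ppages; refcounts: pp0:1 pp1:1 pp2:1 pp3:1 pp4:1 pp5:1
Op 7: write(P1, v2, 167). refcount(pp2)=1 -> write in place. 6 ppages; refcounts: pp0:1 pp1:1 pp2:1 pp3:1 pp4:1 pp5:1
Op 8: read(P1, v2) -> 167. No state change.
Op 9: fork(P1) -> P2. 6 ppages; refcounts: pp0:2 pp1:1 pp2:2 pp3:1 pp4:1 pp5:2

yes yes yes no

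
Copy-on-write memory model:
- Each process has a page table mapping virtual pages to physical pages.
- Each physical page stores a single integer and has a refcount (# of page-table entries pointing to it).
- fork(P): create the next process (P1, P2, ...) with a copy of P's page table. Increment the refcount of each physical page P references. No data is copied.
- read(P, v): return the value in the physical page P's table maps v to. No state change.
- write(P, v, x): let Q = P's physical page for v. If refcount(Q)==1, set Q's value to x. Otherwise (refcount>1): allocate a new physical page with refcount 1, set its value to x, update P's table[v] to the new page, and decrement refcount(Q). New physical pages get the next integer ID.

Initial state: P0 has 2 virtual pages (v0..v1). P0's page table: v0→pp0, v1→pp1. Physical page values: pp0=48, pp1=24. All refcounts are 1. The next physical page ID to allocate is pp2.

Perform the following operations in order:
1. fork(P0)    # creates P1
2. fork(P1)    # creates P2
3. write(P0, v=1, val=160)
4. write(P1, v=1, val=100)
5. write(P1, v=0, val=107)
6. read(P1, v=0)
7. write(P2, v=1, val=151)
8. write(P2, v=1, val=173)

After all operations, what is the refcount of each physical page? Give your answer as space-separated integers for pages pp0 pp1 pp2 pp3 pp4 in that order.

Answer: 2 1 1 1 1

Derivation:
Op 1: fork(P0) -> P1. 2 ppages; refcounts: pp0:2 pp1:2
Op 2: fork(P1) -> P2. 2 ppages; refcounts: pp0:3 pp1:3
Op 3: write(P0, v1, 160). refcount(pp1)=3>1 -> COPY to pp2. 3 ppages; refcounts: pp0:3 pp1:2 pp2:1
Op 4: write(P1, v1, 100). refcount(pp1)=2>1 -> COPY to pp3. 4 ppages; refcounts: pp0:3 pp1:1 pp2:1 pp3:1
Op 5: write(P1, v0, 107). refcount(pp0)=3>1 -> COPY to pp4. 5 ppages; refcounts: pp0:2 pp1:1 pp2:1 pp3:1 pp4:1
Op 6: read(P1, v0) -> 107. No state change.
Op 7: write(P2, v1, 151). refcount(pp1)=1 -> write in place. 5 ppages; refcounts: pp0:2 pp1:1 pp2:1 pp3:1 pp4:1
Op 8: write(P2, v1, 173). refcount(pp1)=1 -> write in place. 5 ppages; refcounts: pp0:2 pp1:1 pp2:1 pp3:1 pp4:1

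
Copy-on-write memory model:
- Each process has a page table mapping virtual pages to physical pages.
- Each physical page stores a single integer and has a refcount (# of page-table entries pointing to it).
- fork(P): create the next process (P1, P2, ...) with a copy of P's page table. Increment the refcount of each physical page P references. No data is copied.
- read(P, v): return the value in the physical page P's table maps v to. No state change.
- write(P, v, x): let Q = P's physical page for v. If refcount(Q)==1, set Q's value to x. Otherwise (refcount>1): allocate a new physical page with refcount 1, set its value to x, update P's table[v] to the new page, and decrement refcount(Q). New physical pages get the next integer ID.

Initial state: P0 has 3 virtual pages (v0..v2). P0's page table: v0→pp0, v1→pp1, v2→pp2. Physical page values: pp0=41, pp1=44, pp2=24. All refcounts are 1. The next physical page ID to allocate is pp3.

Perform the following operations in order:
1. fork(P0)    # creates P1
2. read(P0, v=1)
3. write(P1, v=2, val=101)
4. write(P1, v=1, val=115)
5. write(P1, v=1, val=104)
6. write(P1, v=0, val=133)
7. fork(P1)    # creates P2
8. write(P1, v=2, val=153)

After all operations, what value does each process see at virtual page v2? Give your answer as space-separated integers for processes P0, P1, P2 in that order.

Answer: 24 153 101

Derivation:
Op 1: fork(P0) -> P1. 3 ppages; refcounts: pp0:2 pp1:2 pp2:2
Op 2: read(P0, v1) -> 44. No state change.
Op 3: write(P1, v2, 101). refcount(pp2)=2>1 -> COPY to pp3. 4 ppages; refcounts: pp0:2 pp1:2 pp2:1 pp3:1
Op 4: write(P1, v1, 115). refcount(pp1)=2>1 -> COPY to pp4. 5 ppages; refcounts: pp0:2 pp1:1 pp2:1 pp3:1 pp4:1
Op 5: write(P1, v1, 104). refcount(pp4)=1 -> write in place. 5 ppages; refcounts: pp0:2 pp1:1 pp2:1 pp3:1 pp4:1
Op 6: write(P1, v0, 133). refcount(pp0)=2>1 -> COPY to pp5. 6 ppages; refcounts: pp0:1 pp1:1 pp2:1 pp3:1 pp4:1 pp5:1
Op 7: fork(P1) -> P2. 6 ppages; refcounts: pp0:1 pp1:1 pp2:1 pp3:2 pp4:2 pp5:2
Op 8: write(P1, v2, 153). refcount(pp3)=2>1 -> COPY to pp6. 7 ppages; refcounts: pp0:1 pp1:1 pp2:1 pp3:1 pp4:2 pp5:2 pp6:1
P0: v2 -> pp2 = 24
P1: v2 -> pp6 = 153
P2: v2 -> pp3 = 101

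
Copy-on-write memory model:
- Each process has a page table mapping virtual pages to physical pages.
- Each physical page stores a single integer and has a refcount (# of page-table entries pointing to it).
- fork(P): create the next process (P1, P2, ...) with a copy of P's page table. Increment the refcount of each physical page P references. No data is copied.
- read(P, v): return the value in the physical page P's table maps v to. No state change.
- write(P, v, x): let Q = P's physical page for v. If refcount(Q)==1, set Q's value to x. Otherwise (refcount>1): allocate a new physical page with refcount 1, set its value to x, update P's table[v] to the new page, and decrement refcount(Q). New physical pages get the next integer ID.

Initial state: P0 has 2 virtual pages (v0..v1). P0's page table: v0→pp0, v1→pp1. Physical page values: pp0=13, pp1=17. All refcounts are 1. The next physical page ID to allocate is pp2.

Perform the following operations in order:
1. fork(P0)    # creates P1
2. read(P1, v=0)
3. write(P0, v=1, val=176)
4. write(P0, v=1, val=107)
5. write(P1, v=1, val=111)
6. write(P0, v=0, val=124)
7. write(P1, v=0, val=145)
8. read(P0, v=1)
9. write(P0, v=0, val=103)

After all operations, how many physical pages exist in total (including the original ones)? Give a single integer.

Answer: 4

Derivation:
Op 1: fork(P0) -> P1. 2 ppages; refcounts: pp0:2 pp1:2
Op 2: read(P1, v0) -> 13. No state change.
Op 3: write(P0, v1, 176). refcount(pp1)=2>1 -> COPY to pp2. 3 ppages; refcounts: pp0:2 pp1:1 pp2:1
Op 4: write(P0, v1, 107). refcount(pp2)=1 -> write in place. 3 ppages; refcounts: pp0:2 pp1:1 pp2:1
Op 5: write(P1, v1, 111). refcount(pp1)=1 -> write in place. 3 ppages; refcounts: pp0:2 pp1:1 pp2:1
Op 6: write(P0, v0, 124). refcount(pp0)=2>1 -> COPY to pp3. 4 ppages; refcounts: pp0:1 pp1:1 pp2:1 pp3:1
Op 7: write(P1, v0, 145). refcount(pp0)=1 -> write in place. 4 ppages; refcounts: pp0:1 pp1:1 pp2:1 pp3:1
Op 8: read(P0, v1) -> 107. No state change.
Op 9: write(P0, v0, 103). refcount(pp3)=1 -> write in place. 4 ppages; refcounts: pp0:1 pp1:1 pp2:1 pp3:1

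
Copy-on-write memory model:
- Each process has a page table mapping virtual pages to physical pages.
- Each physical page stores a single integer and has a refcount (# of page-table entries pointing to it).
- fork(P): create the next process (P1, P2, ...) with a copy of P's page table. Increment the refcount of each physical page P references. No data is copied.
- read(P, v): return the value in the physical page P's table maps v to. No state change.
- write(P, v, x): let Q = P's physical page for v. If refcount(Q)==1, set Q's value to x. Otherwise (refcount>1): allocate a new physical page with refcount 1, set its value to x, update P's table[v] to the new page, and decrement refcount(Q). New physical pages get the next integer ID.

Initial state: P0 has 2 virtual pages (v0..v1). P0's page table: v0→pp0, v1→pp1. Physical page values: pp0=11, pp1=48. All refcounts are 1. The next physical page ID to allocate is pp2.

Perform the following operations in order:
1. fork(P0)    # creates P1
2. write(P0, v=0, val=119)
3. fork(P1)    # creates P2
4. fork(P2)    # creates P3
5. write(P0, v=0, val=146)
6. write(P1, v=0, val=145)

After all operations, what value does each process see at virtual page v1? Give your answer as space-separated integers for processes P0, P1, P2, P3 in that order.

Answer: 48 48 48 48

Derivation:
Op 1: fork(P0) -> P1. 2 ppages; refcounts: pp0:2 pp1:2
Op 2: write(P0, v0, 119). refcount(pp0)=2>1 -> COPY to pp2. 3 ppages; refcounts: pp0:1 pp1:2 pp2:1
Op 3: fork(P1) -> P2. 3 ppages; refcounts: pp0:2 pp1:3 pp2:1
Op 4: fork(P2) -> P3. 3 ppages; refcounts: pp0:3 pp1:4 pp2:1
Op 5: write(P0, v0, 146). refcount(pp2)=1 -> write in place. 3 ppages; refcounts: pp0:3 pp1:4 pp2:1
Op 6: write(P1, v0, 145). refcount(pp0)=3>1 -> COPY to pp3. 4 ppages; refcounts: pp0:2 pp1:4 pp2:1 pp3:1
P0: v1 -> pp1 = 48
P1: v1 -> pp1 = 48
P2: v1 -> pp1 = 48
P3: v1 -> pp1 = 48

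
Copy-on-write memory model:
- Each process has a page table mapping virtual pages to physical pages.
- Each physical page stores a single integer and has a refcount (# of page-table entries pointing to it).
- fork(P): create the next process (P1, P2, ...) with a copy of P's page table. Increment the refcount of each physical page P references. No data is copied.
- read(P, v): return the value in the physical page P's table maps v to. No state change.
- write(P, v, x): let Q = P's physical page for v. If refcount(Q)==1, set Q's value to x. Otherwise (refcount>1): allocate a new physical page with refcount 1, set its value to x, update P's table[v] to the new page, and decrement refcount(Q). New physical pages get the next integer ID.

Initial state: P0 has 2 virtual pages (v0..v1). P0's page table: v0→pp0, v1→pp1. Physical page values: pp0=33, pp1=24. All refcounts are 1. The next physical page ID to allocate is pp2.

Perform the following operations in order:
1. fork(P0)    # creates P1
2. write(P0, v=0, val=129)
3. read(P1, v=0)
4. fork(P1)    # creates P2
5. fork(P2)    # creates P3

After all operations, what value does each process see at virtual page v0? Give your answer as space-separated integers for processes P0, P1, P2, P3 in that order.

Op 1: fork(P0) -> P1. 2 ppages; refcounts: pp0:2 pp1:2
Op 2: write(P0, v0, 129). refcount(pp0)=2>1 -> COPY to pp2. 3 ppages; refcounts: pp0:1 pp1:2 pp2:1
Op 3: read(P1, v0) -> 33. No state change.
Op 4: fork(P1) -> P2. 3 ppages; refcounts: pp0:2 pp1:3 pp2:1
Op 5: fork(P2) -> P3. 3 ppages; refcounts: pp0:3 pp1:4 pp2:1
P0: v0 -> pp2 = 129
P1: v0 -> pp0 = 33
P2: v0 -> pp0 = 33
P3: v0 -> pp0 = 33

Answer: 129 33 33 33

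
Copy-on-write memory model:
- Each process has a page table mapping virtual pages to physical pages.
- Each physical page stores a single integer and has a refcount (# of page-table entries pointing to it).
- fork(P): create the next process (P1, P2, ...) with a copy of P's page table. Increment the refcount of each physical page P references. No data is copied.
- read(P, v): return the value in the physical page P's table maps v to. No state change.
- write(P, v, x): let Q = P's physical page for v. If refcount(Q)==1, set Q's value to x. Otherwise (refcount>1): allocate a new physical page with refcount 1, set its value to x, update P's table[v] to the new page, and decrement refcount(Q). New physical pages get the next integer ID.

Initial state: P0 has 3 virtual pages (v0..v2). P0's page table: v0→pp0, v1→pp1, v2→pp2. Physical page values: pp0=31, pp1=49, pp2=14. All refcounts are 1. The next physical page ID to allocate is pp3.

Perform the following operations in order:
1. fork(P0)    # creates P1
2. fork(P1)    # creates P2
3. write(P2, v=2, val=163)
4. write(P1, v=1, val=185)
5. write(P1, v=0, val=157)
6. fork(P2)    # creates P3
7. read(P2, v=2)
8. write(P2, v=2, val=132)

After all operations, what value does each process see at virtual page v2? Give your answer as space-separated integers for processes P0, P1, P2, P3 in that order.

Op 1: fork(P0) -> P1. 3 ppages; refcounts: pp0:2 pp1:2 pp2:2
Op 2: fork(P1) -> P2. 3 ppages; refcounts: pp0:3 pp1:3 pp2:3
Op 3: write(P2, v2, 163). refcount(pp2)=3>1 -> COPY to pp3. 4 ppages; refcounts: pp0:3 pp1:3 pp2:2 pp3:1
Op 4: write(P1, v1, 185). refcount(pp1)=3>1 -> COPY to pp4. 5 ppages; refcounts: pp0:3 pp1:2 pp2:2 pp3:1 pp4:1
Op 5: write(P1, v0, 157). refcount(pp0)=3>1 -> COPY to pp5. 6 ppages; refcounts: pp0:2 pp1:2 pp2:2 pp3:1 pp4:1 pp5:1
Op 6: fork(P2) -> P3. 6 ppages; refcounts: pp0:3 pp1:3 pp2:2 pp3:2 pp4:1 pp5:1
Op 7: read(P2, v2) -> 163. No state change.
Op 8: write(P2, v2, 132). refcount(pp3)=2>1 -> COPY to pp6. 7 ppages; refcounts: pp0:3 pp1:3 pp2:2 pp3:1 pp4:1 pp5:1 pp6:1
P0: v2 -> pp2 = 14
P1: v2 -> pp2 = 14
P2: v2 -> pp6 = 132
P3: v2 -> pp3 = 163

Answer: 14 14 132 163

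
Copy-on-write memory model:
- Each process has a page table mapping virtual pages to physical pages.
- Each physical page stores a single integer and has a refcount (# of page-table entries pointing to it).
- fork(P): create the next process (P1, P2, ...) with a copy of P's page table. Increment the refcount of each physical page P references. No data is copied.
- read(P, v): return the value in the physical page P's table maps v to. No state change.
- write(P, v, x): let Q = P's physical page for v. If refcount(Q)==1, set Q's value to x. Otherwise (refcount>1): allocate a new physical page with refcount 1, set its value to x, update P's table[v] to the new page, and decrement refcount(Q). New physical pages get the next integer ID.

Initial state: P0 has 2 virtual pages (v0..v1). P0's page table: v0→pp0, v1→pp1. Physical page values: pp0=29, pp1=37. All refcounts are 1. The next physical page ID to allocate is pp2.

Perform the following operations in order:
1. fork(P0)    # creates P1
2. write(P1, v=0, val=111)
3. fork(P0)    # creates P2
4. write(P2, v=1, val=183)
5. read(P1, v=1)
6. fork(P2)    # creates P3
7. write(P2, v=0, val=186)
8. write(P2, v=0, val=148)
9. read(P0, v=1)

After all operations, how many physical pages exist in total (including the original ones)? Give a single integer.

Answer: 5

Derivation:
Op 1: fork(P0) -> P1. 2 ppages; refcounts: pp0:2 pp1:2
Op 2: write(P1, v0, 111). refcount(pp0)=2>1 -> COPY to pp2. 3 ppages; refcounts: pp0:1 pp1:2 pp2:1
Op 3: fork(P0) -> P2. 3 ppages; refcounts: pp0:2 pp1:3 pp2:1
Op 4: write(P2, v1, 183). refcount(pp1)=3>1 -> COPY to pp3. 4 ppages; refcounts: pp0:2 pp1:2 pp2:1 pp3:1
Op 5: read(P1, v1) -> 37. No state change.
Op 6: fork(P2) -> P3. 4 ppages; refcounts: pp0:3 pp1:2 pp2:1 pp3:2
Op 7: write(P2, v0, 186). refcount(pp0)=3>1 -> COPY to pp4. 5 ppages; refcounts: pp0:2 pp1:2 pp2:1 pp3:2 pp4:1
Op 8: write(P2, v0, 148). refcount(pp4)=1 -> write in place. 5 ppages; refcounts: pp0:2 pp1:2 pp2:1 pp3:2 pp4:1
Op 9: read(P0, v1) -> 37. No state change.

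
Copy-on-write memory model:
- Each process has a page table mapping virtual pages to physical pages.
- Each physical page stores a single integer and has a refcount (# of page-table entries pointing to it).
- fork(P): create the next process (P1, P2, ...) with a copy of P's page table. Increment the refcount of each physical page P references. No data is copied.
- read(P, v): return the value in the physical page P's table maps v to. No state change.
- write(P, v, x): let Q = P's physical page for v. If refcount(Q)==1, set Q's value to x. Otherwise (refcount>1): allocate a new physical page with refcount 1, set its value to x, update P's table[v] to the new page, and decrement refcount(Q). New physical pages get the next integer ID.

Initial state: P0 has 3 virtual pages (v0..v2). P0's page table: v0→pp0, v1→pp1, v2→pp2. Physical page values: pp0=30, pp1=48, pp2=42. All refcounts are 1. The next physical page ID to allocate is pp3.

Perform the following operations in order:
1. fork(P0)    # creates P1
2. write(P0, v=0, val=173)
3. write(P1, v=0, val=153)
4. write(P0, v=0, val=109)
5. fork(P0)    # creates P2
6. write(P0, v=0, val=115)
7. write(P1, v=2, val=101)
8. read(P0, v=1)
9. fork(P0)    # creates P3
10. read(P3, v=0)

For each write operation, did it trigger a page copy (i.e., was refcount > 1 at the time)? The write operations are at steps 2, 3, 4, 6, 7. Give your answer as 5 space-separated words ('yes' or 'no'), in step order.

Op 1: fork(P0) -> P1. 3 ppages; refcounts: pp0:2 pp1:2 pp2:2
Op 2: write(P0, v0, 173). refcount(pp0)=2>1 -> COPY to pp3. 4 ppages; refcounts: pp0:1 pp1:2 pp2:2 pp3:1
Op 3: write(P1, v0, 153). refcount(pp0)=1 -> write in place. 4 ppages; refcounts: pp0:1 pp1:2 pp2:2 pp3:1
Op 4: write(P0, v0, 109). refcount(pp3)=1 -> write in place. 4 ppages; refcounts: pp0:1 pp1:2 pp2:2 pp3:1
Op 5: fork(P0) -> P2. 4 ppages; refcounts: pp0:1 pp1:3 pp2:3 pp3:2
Op 6: write(P0, v0, 115). refcount(pp3)=2>1 -> COPY to pp4. 5 ppages; refcounts: pp0:1 pp1:3 pp2:3 pp3:1 pp4:1
Op 7: write(P1, v2, 101). refcount(pp2)=3>1 -> COPY to pp5. 6 ppages; refcounts: pp0:1 pp1:3 pp2:2 pp3:1 pp4:1 pp5:1
Op 8: read(P0, v1) -> 48. No state change.
Op 9: fork(P0) -> P3. 6 ppages; refcounts: pp0:1 pp1:4 pp2:3 pp3:1 pp4:2 pp5:1
Op 10: read(P3, v0) -> 115. No state change.

yes no no yes yes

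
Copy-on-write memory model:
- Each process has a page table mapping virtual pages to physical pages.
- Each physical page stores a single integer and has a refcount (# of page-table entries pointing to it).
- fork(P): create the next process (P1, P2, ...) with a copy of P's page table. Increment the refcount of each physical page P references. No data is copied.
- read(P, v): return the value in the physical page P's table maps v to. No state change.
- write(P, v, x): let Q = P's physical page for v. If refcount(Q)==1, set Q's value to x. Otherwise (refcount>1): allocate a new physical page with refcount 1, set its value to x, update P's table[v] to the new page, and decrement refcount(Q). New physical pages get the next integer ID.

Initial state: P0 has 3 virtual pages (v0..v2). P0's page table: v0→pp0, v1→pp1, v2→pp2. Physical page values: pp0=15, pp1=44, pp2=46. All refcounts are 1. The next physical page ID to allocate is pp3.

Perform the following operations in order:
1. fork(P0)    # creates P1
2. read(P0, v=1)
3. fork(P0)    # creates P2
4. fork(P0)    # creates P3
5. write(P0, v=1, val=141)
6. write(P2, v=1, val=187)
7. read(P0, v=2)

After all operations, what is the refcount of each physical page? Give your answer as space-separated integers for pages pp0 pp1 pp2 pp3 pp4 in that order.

Op 1: fork(P0) -> P1. 3 ppages; refcounts: pp0:2 pp1:2 pp2:2
Op 2: read(P0, v1) -> 44. No state change.
Op 3: fork(P0) -> P2. 3 ppages; refcounts: pp0:3 pp1:3 pp2:3
Op 4: fork(P0) -> P3. 3 ppages; refcounts: pp0:4 pp1:4 pp2:4
Op 5: write(P0, v1, 141). refcount(pp1)=4>1 -> COPY to pp3. 4 ppages; refcounts: pp0:4 pp1:3 pp2:4 pp3:1
Op 6: write(P2, v1, 187). refcount(pp1)=3>1 -> COPY to pp4. 5 ppages; refcounts: pp0:4 pp1:2 pp2:4 pp3:1 pp4:1
Op 7: read(P0, v2) -> 46. No state change.

Answer: 4 2 4 1 1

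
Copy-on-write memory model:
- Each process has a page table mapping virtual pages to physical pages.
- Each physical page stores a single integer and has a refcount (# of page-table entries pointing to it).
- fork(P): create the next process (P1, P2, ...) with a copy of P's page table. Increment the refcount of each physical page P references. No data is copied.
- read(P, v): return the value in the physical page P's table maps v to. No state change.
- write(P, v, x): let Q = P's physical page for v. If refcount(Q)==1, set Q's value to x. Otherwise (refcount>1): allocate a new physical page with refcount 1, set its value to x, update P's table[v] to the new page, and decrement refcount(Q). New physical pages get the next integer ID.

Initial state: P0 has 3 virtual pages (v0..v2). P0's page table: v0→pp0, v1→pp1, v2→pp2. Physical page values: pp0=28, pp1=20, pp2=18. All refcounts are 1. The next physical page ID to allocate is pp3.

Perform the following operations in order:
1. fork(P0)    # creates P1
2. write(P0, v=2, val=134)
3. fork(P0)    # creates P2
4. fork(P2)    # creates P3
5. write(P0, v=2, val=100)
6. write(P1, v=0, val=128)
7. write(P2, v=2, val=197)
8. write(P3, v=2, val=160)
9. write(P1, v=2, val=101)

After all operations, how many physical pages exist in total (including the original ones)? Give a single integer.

Op 1: fork(P0) -> P1. 3 ppages; refcounts: pp0:2 pp1:2 pp2:2
Op 2: write(P0, v2, 134). refcount(pp2)=2>1 -> COPY to pp3. 4 ppages; refcounts: pp0:2 pp1:2 pp2:1 pp3:1
Op 3: fork(P0) -> P2. 4 ppages; refcounts: pp0:3 pp1:3 pp2:1 pp3:2
Op 4: fork(P2) -> P3. 4 ppages; refcounts: pp0:4 pp1:4 pp2:1 pp3:3
Op 5: write(P0, v2, 100). refcount(pp3)=3>1 -> COPY to pp4. 5 ppages; refcounts: pp0:4 pp1:4 pp2:1 pp3:2 pp4:1
Op 6: write(P1, v0, 128). refcount(pp0)=4>1 -> COPY to pp5. 6 ppages; refcounts: pp0:3 pp1:4 pp2:1 pp3:2 pp4:1 pp5:1
Op 7: write(P2, v2, 197). refcount(pp3)=2>1 -> COPY to pp6. 7 ppages; refcounts: pp0:3 pp1:4 pp2:1 pp3:1 pp4:1 pp5:1 pp6:1
Op 8: write(P3, v2, 160). refcount(pp3)=1 -> write in place. 7 ppages; refcounts: pp0:3 pp1:4 pp2:1 pp3:1 pp4:1 pp5:1 pp6:1
Op 9: write(P1, v2, 101). refcount(pp2)=1 -> write in place. 7 ppages; refcounts: pp0:3 pp1:4 pp2:1 pp3:1 pp4:1 pp5:1 pp6:1

Answer: 7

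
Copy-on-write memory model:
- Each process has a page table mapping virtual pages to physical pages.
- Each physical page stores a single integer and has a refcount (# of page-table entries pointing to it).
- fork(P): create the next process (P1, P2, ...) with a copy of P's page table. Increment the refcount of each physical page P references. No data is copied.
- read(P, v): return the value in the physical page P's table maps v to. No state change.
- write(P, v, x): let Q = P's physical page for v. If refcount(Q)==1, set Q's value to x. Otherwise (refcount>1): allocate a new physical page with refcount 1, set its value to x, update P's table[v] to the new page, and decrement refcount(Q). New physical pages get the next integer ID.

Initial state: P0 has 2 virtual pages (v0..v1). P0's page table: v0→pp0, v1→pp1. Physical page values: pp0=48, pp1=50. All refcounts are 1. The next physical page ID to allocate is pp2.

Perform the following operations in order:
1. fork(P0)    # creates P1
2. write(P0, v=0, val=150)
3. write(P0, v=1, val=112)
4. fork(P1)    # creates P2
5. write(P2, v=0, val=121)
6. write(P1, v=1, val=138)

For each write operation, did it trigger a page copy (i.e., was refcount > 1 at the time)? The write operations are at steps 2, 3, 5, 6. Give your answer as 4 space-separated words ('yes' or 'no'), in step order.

Op 1: fork(P0) -> P1. 2 ppages; refcounts: pp0:2 pp1:2
Op 2: write(P0, v0, 150). refcount(pp0)=2>1 -> COPY to pp2. 3 ppages; refcounts: pp0:1 pp1:2 pp2:1
Op 3: write(P0, v1, 112). refcount(pp1)=2>1 -> COPY to pp3. 4 ppages; refcounts: pp0:1 pp1:1 pp2:1 pp3:1
Op 4: fork(P1) -> P2. 4 ppages; refcounts: pp0:2 pp1:2 pp2:1 pp3:1
Op 5: write(P2, v0, 121). refcount(pp0)=2>1 -> COPY to pp4. 5 ppages; refcounts: pp0:1 pp1:2 pp2:1 pp3:1 pp4:1
Op 6: write(P1, v1, 138). refcount(pp1)=2>1 -> COPY to pp5. 6 ppages; refcounts: pp0:1 pp1:1 pp2:1 pp3:1 pp4:1 pp5:1

yes yes yes yes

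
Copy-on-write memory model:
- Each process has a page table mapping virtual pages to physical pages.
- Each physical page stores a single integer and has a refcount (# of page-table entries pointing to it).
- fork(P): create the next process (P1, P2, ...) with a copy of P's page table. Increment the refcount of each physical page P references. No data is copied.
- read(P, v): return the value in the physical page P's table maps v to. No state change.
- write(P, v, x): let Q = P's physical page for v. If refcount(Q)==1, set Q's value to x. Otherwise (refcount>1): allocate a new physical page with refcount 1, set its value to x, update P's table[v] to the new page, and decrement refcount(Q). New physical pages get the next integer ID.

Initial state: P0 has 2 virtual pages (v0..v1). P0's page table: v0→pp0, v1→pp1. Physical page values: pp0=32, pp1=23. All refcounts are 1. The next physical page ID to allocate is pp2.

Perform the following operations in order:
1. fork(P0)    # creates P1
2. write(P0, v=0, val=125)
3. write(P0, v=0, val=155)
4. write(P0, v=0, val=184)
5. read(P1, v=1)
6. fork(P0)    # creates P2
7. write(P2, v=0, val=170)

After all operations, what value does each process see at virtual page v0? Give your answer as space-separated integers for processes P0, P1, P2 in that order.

Op 1: fork(P0) -> P1. 2 ppages; refcounts: pp0:2 pp1:2
Op 2: write(P0, v0, 125). refcount(pp0)=2>1 -> COPY to pp2. 3 ppages; refcounts: pp0:1 pp1:2 pp2:1
Op 3: write(P0, v0, 155). refcount(pp2)=1 -> write in place. 3 ppages; refcounts: pp0:1 pp1:2 pp2:1
Op 4: write(P0, v0, 184). refcount(pp2)=1 -> write in place. 3 ppages; refcounts: pp0:1 pp1:2 pp2:1
Op 5: read(P1, v1) -> 23. No state change.
Op 6: fork(P0) -> P2. 3 ppages; refcounts: pp0:1 pp1:3 pp2:2
Op 7: write(P2, v0, 170). refcount(pp2)=2>1 -> COPY to pp3. 4 ppages; refcounts: pp0:1 pp1:3 pp2:1 pp3:1
P0: v0 -> pp2 = 184
P1: v0 -> pp0 = 32
P2: v0 -> pp3 = 170

Answer: 184 32 170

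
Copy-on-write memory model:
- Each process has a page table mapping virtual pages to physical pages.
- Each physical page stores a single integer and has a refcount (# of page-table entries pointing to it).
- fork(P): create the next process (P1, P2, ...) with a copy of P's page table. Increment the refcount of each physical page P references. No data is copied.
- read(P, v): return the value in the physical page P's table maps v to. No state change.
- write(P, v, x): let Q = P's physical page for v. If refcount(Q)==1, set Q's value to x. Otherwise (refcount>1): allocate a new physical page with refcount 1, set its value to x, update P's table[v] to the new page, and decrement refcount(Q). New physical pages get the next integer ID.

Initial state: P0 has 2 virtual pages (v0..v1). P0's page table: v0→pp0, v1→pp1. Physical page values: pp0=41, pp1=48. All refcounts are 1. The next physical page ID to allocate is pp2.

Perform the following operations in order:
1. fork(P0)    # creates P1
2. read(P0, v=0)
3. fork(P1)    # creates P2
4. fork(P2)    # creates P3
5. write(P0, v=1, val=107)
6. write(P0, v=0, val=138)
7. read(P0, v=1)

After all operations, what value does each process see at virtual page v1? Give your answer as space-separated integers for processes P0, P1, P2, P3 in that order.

Answer: 107 48 48 48

Derivation:
Op 1: fork(P0) -> P1. 2 ppages; refcounts: pp0:2 pp1:2
Op 2: read(P0, v0) -> 41. No state change.
Op 3: fork(P1) -> P2. 2 ppages; refcounts: pp0:3 pp1:3
Op 4: fork(P2) -> P3. 2 ppages; refcounts: pp0:4 pp1:4
Op 5: write(P0, v1, 107). refcount(pp1)=4>1 -> COPY to pp2. 3 ppages; refcounts: pp0:4 pp1:3 pp2:1
Op 6: write(P0, v0, 138). refcount(pp0)=4>1 -> COPY to pp3. 4 ppages; refcounts: pp0:3 pp1:3 pp2:1 pp3:1
Op 7: read(P0, v1) -> 107. No state change.
P0: v1 -> pp2 = 107
P1: v1 -> pp1 = 48
P2: v1 -> pp1 = 48
P3: v1 -> pp1 = 48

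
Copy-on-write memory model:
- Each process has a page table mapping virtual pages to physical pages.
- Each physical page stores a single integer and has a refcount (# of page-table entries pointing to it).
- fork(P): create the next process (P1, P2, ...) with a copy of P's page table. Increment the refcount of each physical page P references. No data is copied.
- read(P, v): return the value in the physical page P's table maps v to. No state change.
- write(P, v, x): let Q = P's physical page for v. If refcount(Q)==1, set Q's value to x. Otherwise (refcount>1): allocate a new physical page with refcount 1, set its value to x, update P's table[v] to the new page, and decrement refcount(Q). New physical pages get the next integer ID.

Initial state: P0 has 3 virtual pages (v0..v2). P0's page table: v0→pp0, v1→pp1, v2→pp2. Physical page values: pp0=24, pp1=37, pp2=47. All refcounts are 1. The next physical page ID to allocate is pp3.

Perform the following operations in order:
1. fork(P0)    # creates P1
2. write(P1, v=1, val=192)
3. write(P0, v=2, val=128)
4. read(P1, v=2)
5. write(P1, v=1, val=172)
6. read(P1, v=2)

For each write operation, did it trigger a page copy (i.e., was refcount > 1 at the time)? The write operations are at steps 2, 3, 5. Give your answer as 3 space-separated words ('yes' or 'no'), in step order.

Op 1: fork(P0) -> P1. 3 ppages; refcounts: pp0:2 pp1:2 pp2:2
Op 2: write(P1, v1, 192). refcount(pp1)=2>1 -> COPY to pp3. 4 ppages; refcounts: pp0:2 pp1:1 pp2:2 pp3:1
Op 3: write(P0, v2, 128). refcount(pp2)=2>1 -> COPY to pp4. 5 ppages; refcounts: pp0:2 pp1:1 pp2:1 pp3:1 pp4:1
Op 4: read(P1, v2) -> 47. No state change.
Op 5: write(P1, v1, 172). refcount(pp3)=1 -> write in place. 5 ppages; refcounts: pp0:2 pp1:1 pp2:1 pp3:1 pp4:1
Op 6: read(P1, v2) -> 47. No state change.

yes yes no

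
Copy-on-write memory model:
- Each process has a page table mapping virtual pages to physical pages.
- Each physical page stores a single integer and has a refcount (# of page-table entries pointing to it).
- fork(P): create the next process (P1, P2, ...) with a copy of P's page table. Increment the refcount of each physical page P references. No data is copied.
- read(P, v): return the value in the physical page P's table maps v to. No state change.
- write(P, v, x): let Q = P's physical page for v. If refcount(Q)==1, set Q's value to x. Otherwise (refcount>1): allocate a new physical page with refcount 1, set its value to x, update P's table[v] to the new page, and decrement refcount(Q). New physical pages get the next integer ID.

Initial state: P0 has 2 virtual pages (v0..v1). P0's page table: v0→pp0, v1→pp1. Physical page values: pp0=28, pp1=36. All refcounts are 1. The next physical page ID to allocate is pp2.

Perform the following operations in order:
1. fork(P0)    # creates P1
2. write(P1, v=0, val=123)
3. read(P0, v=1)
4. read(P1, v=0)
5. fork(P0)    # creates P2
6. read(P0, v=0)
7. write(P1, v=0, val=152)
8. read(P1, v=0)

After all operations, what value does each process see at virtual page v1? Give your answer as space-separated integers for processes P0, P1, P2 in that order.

Op 1: fork(P0) -> P1. 2 ppages; refcounts: pp0:2 pp1:2
Op 2: write(P1, v0, 123). refcount(pp0)=2>1 -> COPY to pp2. 3 ppages; refcounts: pp0:1 pp1:2 pp2:1
Op 3: read(P0, v1) -> 36. No state change.
Op 4: read(P1, v0) -> 123. No state change.
Op 5: fork(P0) -> P2. 3 ppages; refcounts: pp0:2 pp1:3 pp2:1
Op 6: read(P0, v0) -> 28. No state change.
Op 7: write(P1, v0, 152). refcount(pp2)=1 -> write in place. 3 ppages; refcounts: pp0:2 pp1:3 pp2:1
Op 8: read(P1, v0) -> 152. No state change.
P0: v1 -> pp1 = 36
P1: v1 -> pp1 = 36
P2: v1 -> pp1 = 36

Answer: 36 36 36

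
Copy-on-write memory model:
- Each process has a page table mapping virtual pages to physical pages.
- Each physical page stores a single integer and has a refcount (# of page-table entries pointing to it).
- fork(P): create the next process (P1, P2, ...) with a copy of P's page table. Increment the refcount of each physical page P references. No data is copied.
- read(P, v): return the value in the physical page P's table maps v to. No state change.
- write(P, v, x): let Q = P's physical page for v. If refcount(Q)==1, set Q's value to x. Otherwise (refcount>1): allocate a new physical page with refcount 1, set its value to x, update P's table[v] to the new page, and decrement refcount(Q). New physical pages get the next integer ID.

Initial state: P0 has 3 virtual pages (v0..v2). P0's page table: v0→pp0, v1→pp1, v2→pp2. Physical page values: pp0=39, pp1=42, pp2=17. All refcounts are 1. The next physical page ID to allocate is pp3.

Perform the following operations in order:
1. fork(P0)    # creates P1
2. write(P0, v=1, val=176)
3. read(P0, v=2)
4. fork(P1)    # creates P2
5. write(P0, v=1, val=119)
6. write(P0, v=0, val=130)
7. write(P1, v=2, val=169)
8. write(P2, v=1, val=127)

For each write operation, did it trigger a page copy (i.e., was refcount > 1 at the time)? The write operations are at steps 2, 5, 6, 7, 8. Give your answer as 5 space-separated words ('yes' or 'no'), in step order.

Op 1: fork(P0) -> P1. 3 ppages; refcounts: pp0:2 pp1:2 pp2:2
Op 2: write(P0, v1, 176). refcount(pp1)=2>1 -> COPY to pp3. 4 ppages; refcounts: pp0:2 pp1:1 pp2:2 pp3:1
Op 3: read(P0, v2) -> 17. No state change.
Op 4: fork(P1) -> P2. 4 ppages; refcounts: pp0:3 pp1:2 pp2:3 pp3:1
Op 5: write(P0, v1, 119). refcount(pp3)=1 -> write in place. 4 ppages; refcounts: pp0:3 pp1:2 pp2:3 pp3:1
Op 6: write(P0, v0, 130). refcount(pp0)=3>1 -> COPY to pp4. 5 ppages; refcounts: pp0:2 pp1:2 pp2:3 pp3:1 pp4:1
Op 7: write(P1, v2, 169). refcount(pp2)=3>1 -> COPY to pp5. 6 ppages; refcounts: pp0:2 pp1:2 pp2:2 pp3:1 pp4:1 pp5:1
Op 8: write(P2, v1, 127). refcount(pp1)=2>1 -> COPY to pp6. 7 ppages; refcounts: pp0:2 pp1:1 pp2:2 pp3:1 pp4:1 pp5:1 pp6:1

yes no yes yes yes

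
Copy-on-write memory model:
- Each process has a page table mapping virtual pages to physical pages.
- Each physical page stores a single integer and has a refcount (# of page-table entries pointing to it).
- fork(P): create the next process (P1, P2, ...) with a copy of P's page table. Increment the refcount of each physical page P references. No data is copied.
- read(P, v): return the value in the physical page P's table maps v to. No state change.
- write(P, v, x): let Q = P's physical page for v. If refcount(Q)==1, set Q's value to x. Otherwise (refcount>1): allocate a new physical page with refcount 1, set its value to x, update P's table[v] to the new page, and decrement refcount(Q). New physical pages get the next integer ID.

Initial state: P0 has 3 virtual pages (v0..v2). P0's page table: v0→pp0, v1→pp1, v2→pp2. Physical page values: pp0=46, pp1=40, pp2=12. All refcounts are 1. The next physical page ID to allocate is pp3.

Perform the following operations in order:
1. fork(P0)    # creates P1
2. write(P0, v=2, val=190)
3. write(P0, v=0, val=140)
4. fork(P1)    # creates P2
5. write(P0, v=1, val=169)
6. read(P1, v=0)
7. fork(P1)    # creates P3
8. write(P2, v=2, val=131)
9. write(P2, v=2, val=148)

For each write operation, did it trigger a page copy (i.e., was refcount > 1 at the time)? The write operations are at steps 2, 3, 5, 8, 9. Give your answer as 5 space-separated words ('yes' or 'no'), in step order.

Op 1: fork(P0) -> P1. 3 ppages; refcounts: pp0:2 pp1:2 pp2:2
Op 2: write(P0, v2, 190). refcount(pp2)=2>1 -> COPY to pp3. 4 ppages; refcounts: pp0:2 pp1:2 pp2:1 pp3:1
Op 3: write(P0, v0, 140). refcount(pp0)=2>1 -> COPY to pp4. 5 ppages; refcounts: pp0:1 pp1:2 pp2:1 pp3:1 pp4:1
Op 4: fork(P1) -> P2. 5 ppages; refcounts: pp0:2 pp1:3 pp2:2 pp3:1 pp4:1
Op 5: write(P0, v1, 169). refcount(pp1)=3>1 -> COPY to pp5. 6 ppages; refcounts: pp0:2 pp1:2 pp2:2 pp3:1 pp4:1 pp5:1
Op 6: read(P1, v0) -> 46. No state change.
Op 7: fork(P1) -> P3. 6 ppages; refcounts: pp0:3 pp1:3 pp2:3 pp3:1 pp4:1 pp5:1
Op 8: write(P2, v2, 131). refcount(pp2)=3>1 -> COPY to pp6. 7 ppages; refcounts: pp0:3 pp1:3 pp2:2 pp3:1 pp4:1 pp5:1 pp6:1
Op 9: write(P2, v2, 148). refcount(pp6)=1 -> write in place. 7 ppages; refcounts: pp0:3 pp1:3 pp2:2 pp3:1 pp4:1 pp5:1 pp6:1

yes yes yes yes no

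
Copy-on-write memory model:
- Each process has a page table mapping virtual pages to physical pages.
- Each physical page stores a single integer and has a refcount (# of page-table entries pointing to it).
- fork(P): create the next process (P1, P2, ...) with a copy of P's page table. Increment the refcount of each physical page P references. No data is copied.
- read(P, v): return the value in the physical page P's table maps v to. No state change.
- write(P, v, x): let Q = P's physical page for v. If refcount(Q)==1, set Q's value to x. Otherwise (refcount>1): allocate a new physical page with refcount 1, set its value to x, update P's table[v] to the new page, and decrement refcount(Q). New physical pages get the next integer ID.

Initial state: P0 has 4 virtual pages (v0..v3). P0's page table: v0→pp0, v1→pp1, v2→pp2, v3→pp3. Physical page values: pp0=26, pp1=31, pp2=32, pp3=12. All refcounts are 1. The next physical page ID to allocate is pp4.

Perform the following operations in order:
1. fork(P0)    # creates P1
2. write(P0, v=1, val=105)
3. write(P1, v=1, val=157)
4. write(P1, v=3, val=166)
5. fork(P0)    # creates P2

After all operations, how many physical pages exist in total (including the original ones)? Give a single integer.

Op 1: fork(P0) -> P1. 4 ppages; refcounts: pp0:2 pp1:2 pp2:2 pp3:2
Op 2: write(P0, v1, 105). refcount(pp1)=2>1 -> COPY to pp4. 5 ppages; refcounts: pp0:2 pp1:1 pp2:2 pp3:2 pp4:1
Op 3: write(P1, v1, 157). refcount(pp1)=1 -> write in place. 5 ppages; refcounts: pp0:2 pp1:1 pp2:2 pp3:2 pp4:1
Op 4: write(P1, v3, 166). refcount(pp3)=2>1 -> COPY to pp5. 6 ppages; refcounts: pp0:2 pp1:1 pp2:2 pp3:1 pp4:1 pp5:1
Op 5: fork(P0) -> P2. 6 ppages; refcounts: pp0:3 pp1:1 pp2:3 pp3:2 pp4:2 pp5:1

Answer: 6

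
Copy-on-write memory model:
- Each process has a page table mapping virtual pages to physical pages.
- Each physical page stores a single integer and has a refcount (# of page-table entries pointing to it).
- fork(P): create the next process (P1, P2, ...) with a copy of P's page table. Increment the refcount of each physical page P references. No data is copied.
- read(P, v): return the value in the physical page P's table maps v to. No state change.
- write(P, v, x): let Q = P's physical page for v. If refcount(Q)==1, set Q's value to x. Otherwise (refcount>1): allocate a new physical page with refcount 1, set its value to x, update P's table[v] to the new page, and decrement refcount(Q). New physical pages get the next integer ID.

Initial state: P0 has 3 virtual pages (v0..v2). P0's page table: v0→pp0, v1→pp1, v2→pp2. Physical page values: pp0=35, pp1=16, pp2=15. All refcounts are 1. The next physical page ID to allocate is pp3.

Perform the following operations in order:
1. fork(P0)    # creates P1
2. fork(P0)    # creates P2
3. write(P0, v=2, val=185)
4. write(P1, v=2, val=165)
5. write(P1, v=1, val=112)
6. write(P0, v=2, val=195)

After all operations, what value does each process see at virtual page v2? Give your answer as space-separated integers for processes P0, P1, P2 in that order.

Op 1: fork(P0) -> P1. 3 ppages; refcounts: pp0:2 pp1:2 pp2:2
Op 2: fork(P0) -> P2. 3 ppages; refcounts: pp0:3 pp1:3 pp2:3
Op 3: write(P0, v2, 185). refcount(pp2)=3>1 -> COPY to pp3. 4 ppages; refcounts: pp0:3 pp1:3 pp2:2 pp3:1
Op 4: write(P1, v2, 165). refcount(pp2)=2>1 -> COPY to pp4. 5 ppages; refcounts: pp0:3 pp1:3 pp2:1 pp3:1 pp4:1
Op 5: write(P1, v1, 112). refcount(pp1)=3>1 -> COPY to pp5. 6 ppages; refcounts: pp0:3 pp1:2 pp2:1 pp3:1 pp4:1 pp5:1
Op 6: write(P0, v2, 195). refcount(pp3)=1 -> write in place. 6 ppages; refcounts: pp0:3 pp1:2 pp2:1 pp3:1 pp4:1 pp5:1
P0: v2 -> pp3 = 195
P1: v2 -> pp4 = 165
P2: v2 -> pp2 = 15

Answer: 195 165 15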